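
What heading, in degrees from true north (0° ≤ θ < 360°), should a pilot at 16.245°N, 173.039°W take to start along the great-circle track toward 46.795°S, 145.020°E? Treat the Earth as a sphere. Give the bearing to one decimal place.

208.5°

Δλ = 145.020 − -173.039 = 318.059°; wrapped into (−180°, 180°]: -41.941°.
θ = atan2( sin Δλ · cos φ₂ , cos φ₁ · sin φ₂ − sin φ₁ · cos φ₂ · cos Δλ )
  = atan2(-0.45757, -0.84226) = -151.486° → normalised to [0°, 360°): 208.514°.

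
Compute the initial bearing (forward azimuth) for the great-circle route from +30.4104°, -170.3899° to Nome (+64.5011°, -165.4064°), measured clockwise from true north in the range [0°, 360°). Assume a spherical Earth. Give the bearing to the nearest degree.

Δλ = -165.4064 − -170.3899 = 4.9835°.
θ = atan2( sin Δλ · cos φ₂ , cos φ₁ · sin φ₂ − sin φ₁ · cos φ₂ · cos Δλ )
  = atan2(0.03740, 0.56133) = 3.811° → normalised to [0°, 360°): 3.811°.

4°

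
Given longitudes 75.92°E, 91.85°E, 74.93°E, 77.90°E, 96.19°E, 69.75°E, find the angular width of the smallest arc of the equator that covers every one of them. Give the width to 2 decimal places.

26.44°

Sort the longitudes: +69.75°, +74.93°, +75.92°, +77.90°, +91.85°, +96.19°.
Eastward gaps between consecutive values (wrapping around): 5.18°, 0.99°, 1.98°, 13.95°, 4.34°, 333.56°.
Largest gap = 333.56° ⇒ minimal covering band is its complement: 360° − 333.56° = 26.44°.
Band runs from +69.75° eastward to +96.19°.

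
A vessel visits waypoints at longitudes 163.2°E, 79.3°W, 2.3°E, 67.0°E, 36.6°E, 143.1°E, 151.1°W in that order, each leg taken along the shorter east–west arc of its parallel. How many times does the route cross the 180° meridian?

Leg 1: +163.2° → -79.3°, shortest Δλ = 117.5° (east) — crosses 180°.
Leg 2: -79.3° → +2.3°, shortest Δλ = 81.6° (east) — does not cross 180°.
Leg 3: +2.3° → +67.0°, shortest Δλ = 64.7° (east) — does not cross 180°.
Leg 4: +67.0° → +36.6°, shortest Δλ = -30.4° (west) — does not cross 180°.
Leg 5: +36.6° → +143.1°, shortest Δλ = 106.5° (east) — does not cross 180°.
Leg 6: +143.1° → -151.1°, shortest Δλ = 65.8° (east) — crosses 180°.
Total crossings: 2.

2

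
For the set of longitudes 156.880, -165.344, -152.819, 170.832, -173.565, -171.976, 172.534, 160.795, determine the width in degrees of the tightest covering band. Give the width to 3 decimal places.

Sort the longitudes: -173.565°, -171.976°, -165.344°, -152.819°, +156.880°, +160.795°, +170.832°, +172.534°.
Eastward gaps between consecutive values (wrapping around): 1.589°, 6.632°, 12.525°, 309.699°, 3.915°, 10.037°, 1.702°, 13.901°.
Largest gap = 309.699° ⇒ minimal covering band is its complement: 360° − 309.699° = 50.301°.
Band runs from +156.880° eastward to -152.819°, crossing the antimeridian.

50.301°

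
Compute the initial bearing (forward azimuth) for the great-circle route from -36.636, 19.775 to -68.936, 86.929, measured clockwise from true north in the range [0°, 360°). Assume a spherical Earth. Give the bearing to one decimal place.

Δλ = 86.929 − 19.775 = 67.154°.
θ = atan2( sin Δλ · cos φ₂ , cos φ₁ · sin φ₂ − sin φ₁ · cos φ₂ · cos Δλ )
  = atan2(0.33122, -0.66555) = 153.543° → normalised to [0°, 360°): 153.543°.

153.5°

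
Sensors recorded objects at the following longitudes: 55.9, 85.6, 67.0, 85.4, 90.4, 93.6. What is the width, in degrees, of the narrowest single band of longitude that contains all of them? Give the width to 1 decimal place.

37.7°

Sort the longitudes: +55.9°, +67.0°, +85.4°, +85.6°, +90.4°, +93.6°.
Eastward gaps between consecutive values (wrapping around): 11.1°, 18.4°, 0.2°, 4.8°, 3.2°, 322.3°.
Largest gap = 322.3° ⇒ minimal covering band is its complement: 360° − 322.3° = 37.7°.
Band runs from +55.9° eastward to +93.6°.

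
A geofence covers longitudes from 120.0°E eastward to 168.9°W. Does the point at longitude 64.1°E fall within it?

No

Band width going east from +120.0° to -168.9°: ((-168.9 − 120.0) mod 360) = 71.1°.
Offset of +64.1° east of the west edge: ((64.1 − 120.0) mod 360) = 304.1°.
304.1° > 71.1° ⇒ outside.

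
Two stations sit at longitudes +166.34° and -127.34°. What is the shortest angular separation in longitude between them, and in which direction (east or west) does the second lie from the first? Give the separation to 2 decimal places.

66.32° east

Raw difference: -127.34 − 166.34 = -293.68°.
Normalise into (−180°, 180°]: -293.68° + 360° = 66.32°.
Positive ⇒ the second point lies to the east; separation 66.32°.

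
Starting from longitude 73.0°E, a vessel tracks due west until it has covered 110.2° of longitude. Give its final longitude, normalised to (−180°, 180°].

Start at +73.0°; shift −110.2° → -37.2°.
-37.2° already lies in (−180°, 180°].

37.2°W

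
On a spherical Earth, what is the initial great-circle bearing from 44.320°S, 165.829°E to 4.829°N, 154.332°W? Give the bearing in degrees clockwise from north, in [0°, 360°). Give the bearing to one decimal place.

47.0°

Δλ = -154.332 − 165.829 = -320.161°; wrapped into (−180°, 180°]: 39.839°.
θ = atan2( sin Δλ · cos φ₂ , cos φ₁ · sin φ₂ − sin φ₁ · cos φ₂ · cos Δλ )
  = atan2(0.63836, 0.59479) = 47.023° → normalised to [0°, 360°): 47.023°.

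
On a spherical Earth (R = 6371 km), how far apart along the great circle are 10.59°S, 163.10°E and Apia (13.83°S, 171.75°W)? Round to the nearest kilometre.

2756 km

Δλ = -171.75 − 163.10 = -334.85°; wrapped into (−180°, 180°]: 25.15°.
Δφ = -13.83 − -10.59 = -3.24°.
a = sin²(Δφ/2) + cos φ₁ · cos φ₂ · sin²(Δλ/2) = 0.046042.
c = 2·atan2(√a, √(1−a)) = 0.43251 rad → d = 6371·c ≈ 2755.53 km.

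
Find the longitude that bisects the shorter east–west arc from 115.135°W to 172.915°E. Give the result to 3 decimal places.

Signed shortest Δλ from -115.135° to +172.915° is -71.950°.
Midpoint longitude = -115.135° + (-71.950°)/2 = -115.135° − 35.975° = -151.110°.
(The naïve average (-115.135 + +172.915)/2 = 28.89° is on the wrong side of the globe.)

151.110°W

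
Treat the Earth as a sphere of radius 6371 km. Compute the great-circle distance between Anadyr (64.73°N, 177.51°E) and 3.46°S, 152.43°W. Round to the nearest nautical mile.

4304 nmi

Δλ = -152.43 − 177.51 = -329.94°; wrapped into (−180°, 180°]: 30.06°.
Δφ = -3.46 − 64.73 = -68.19°.
a = sin²(Δφ/2) + cos φ₁ · cos φ₂ · sin²(Δλ/2) = 0.342890.
c = 2·atan2(√a, √(1−a)) = 1.25116 rad → d = 6371·c ≈ 7971.15 km ≈ 4304.08 nmi.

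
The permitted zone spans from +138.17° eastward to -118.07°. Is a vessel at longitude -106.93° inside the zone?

Band width going east from +138.17° to -118.07°: ((-118.07 − 138.17) mod 360) = 103.76°.
Offset of -106.93° east of the west edge: ((-106.93 − 138.17) mod 360) = 114.90°.
114.90° > 103.76° ⇒ outside.

No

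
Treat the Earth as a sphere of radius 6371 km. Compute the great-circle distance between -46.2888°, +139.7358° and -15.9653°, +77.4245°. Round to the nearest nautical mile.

3572 nmi

Δλ = 77.4245 − 139.7358 = -62.3113°.
Δφ = -15.9653 − -46.2888 = 30.3235°.
a = sin²(Δφ/2) + cos φ₁ · cos φ₂ · sin²(Δλ/2) = 0.246235.
c = 2·atan2(√a, √(1−a)) = 1.03848 rad → d = 6371·c ≈ 6616.16 km ≈ 3572.44 nmi.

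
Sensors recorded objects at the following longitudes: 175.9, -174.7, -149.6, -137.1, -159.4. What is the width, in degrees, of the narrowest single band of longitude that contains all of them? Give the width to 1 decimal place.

47.0°

Sort the longitudes: -174.7°, -159.4°, -149.6°, -137.1°, +175.9°.
Eastward gaps between consecutive values (wrapping around): 15.3°, 9.8°, 12.5°, 313.0°, 9.4°.
Largest gap = 313.0° ⇒ minimal covering band is its complement: 360° − 313.0° = 47.0°.
Band runs from +175.9° eastward to -137.1°, crossing the antimeridian.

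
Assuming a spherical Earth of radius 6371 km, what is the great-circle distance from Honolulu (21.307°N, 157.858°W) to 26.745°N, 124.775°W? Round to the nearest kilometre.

3404 km

Δλ = -124.775 − -157.858 = 33.083°.
Δφ = 26.745 − 21.307 = 5.438°.
a = sin²(Δφ/2) + cos φ₁ · cos φ₂ · sin²(Δλ/2) = 0.069690.
c = 2·atan2(√a, √(1−a)) = 0.53431 rad → d = 6371·c ≈ 3404.10 km.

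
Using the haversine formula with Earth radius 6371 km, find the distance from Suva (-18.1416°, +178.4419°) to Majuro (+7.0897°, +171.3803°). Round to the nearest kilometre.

2911 km

Δλ = 171.3803 − 178.4419 = -7.0616°.
Δφ = 7.0897 − -18.1416 = 25.2313°.
a = sin²(Δφ/2) + cos φ₁ · cos φ₂ · sin²(Δλ/2) = 0.051279.
c = 2·atan2(√a, √(1−a)) = 0.45686 rad → d = 6371·c ≈ 2910.67 km.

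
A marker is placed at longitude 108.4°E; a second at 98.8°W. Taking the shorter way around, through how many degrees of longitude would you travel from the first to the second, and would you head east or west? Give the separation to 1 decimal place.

152.8° east

Raw difference: -98.8 − 108.4 = -207.2°.
Normalise into (−180°, 180°]: -207.2° + 360° = 152.8°.
Positive ⇒ the second point lies to the east; separation 152.8°.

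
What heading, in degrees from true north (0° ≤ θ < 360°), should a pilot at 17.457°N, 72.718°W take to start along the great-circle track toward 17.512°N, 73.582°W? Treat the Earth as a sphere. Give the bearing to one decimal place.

273.9°

Δλ = -73.582 − -72.718 = -0.864°.
θ = atan2( sin Δλ · cos φ₂ , cos φ₁ · sin φ₂ − sin φ₁ · cos φ₂ · cos Δλ )
  = atan2(-0.01438, 0.00099) = -86.052° → normalised to [0°, 360°): 273.948°.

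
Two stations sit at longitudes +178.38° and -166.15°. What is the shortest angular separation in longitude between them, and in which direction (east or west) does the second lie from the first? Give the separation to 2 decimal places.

15.47° east

Raw difference: -166.15 − 178.38 = -344.53°.
Normalise into (−180°, 180°]: -344.53° + 360° = 15.47°.
Positive ⇒ the second point lies to the east; separation 15.47°.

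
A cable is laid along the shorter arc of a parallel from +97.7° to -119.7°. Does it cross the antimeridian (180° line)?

Naïve |-119.7 − 97.7| = 217.4° > 180°, so the shorter arc goes the other way round — across 180°.
Signed shortest Δλ = ((-119.7 − 97.7 + 180) mod 360) − 180 = 142.6°.
Going east by 142.6° from +97.7° passes through 180° before reaching -119.7°.

Yes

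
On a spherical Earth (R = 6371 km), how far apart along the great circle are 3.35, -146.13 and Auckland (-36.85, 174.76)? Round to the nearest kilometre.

6028 km

Δλ = 174.76 − -146.13 = 320.89°; wrapped into (−180°, 180°]: -39.11°.
Δφ = -36.85 − 3.35 = -40.20°.
a = sin²(Δφ/2) + cos φ₁ · cos φ₂ · sin²(Δλ/2) = 0.207598.
c = 2·atan2(√a, √(1−a)) = 0.94616 rad → d = 6371·c ≈ 6027.97 km.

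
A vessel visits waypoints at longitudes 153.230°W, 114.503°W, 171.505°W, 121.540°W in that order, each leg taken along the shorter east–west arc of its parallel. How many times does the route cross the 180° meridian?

0

Leg 1: -153.230° → -114.503°, shortest Δλ = 38.727° (east) — does not cross 180°.
Leg 2: -114.503° → -171.505°, shortest Δλ = -57.002° (west) — does not cross 180°.
Leg 3: -171.505° → -121.540°, shortest Δλ = 49.965° (east) — does not cross 180°.
Total crossings: 0.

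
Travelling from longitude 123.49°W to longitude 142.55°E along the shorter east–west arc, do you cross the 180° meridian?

Yes

Naïve |142.55 − -123.49| = 266.04° > 180°, so the shorter arc goes the other way round — across 180°.
Signed shortest Δλ = ((142.55 − -123.49 + 180) mod 360) − 180 = -93.96°.
Going west by 93.96° from -123.49° passes through 180° before reaching +142.55°.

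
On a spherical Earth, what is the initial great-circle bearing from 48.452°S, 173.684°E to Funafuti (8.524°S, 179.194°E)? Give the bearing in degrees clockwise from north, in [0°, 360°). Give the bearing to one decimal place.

8.5°

Δλ = 179.194 − 173.684 = 5.510°.
θ = atan2( sin Δλ · cos φ₂ , cos φ₁ · sin φ₂ − sin φ₁ · cos φ₂ · cos Δλ )
  = atan2(0.09496, 0.63840) = 8.460° → normalised to [0°, 360°): 8.460°.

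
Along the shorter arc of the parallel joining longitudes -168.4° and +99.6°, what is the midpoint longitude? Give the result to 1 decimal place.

Signed shortest Δλ from -168.4° to +99.6° is -92.0°.
Midpoint longitude = -168.4° + (-92.0°)/2 = -168.4° − 46.0° = -214.4°.
Normalise into (−180°, 180°]: +145.6°.
(The naïve average (-168.4 + +99.6)/2 = -34.4° is on the wrong side of the globe.)

+145.6°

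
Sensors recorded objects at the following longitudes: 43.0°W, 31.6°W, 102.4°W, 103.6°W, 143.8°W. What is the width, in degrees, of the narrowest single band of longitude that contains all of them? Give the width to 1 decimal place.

112.2°

Sort the longitudes: -143.8°, -103.6°, -102.4°, -43.0°, -31.6°.
Eastward gaps between consecutive values (wrapping around): 40.2°, 1.2°, 59.4°, 11.4°, 247.8°.
Largest gap = 247.8° ⇒ minimal covering band is its complement: 360° − 247.8° = 112.2°.
Band runs from -143.8° eastward to -31.6°.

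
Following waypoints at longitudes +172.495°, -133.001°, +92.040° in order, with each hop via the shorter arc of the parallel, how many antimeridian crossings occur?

2

Leg 1: +172.495° → -133.001°, shortest Δλ = 54.504° (east) — crosses 180°.
Leg 2: -133.001° → +92.040°, shortest Δλ = -134.959° (west) — crosses 180°.
Total crossings: 2.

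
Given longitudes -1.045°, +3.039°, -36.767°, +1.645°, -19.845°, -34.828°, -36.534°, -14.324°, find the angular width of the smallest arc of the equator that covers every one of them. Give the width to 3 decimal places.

Sort the longitudes: -36.767°, -36.534°, -34.828°, -19.845°, -14.324°, -1.045°, +1.645°, +3.039°.
Eastward gaps between consecutive values (wrapping around): 0.233°, 1.706°, 14.983°, 5.521°, 13.279°, 2.690°, 1.394°, 320.194°.
Largest gap = 320.194° ⇒ minimal covering band is its complement: 360° − 320.194° = 39.806°.
Band runs from -36.767° eastward to +3.039°.

39.806°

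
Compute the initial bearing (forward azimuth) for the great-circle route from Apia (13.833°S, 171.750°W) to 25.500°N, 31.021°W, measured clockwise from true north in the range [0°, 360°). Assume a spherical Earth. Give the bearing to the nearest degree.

Δλ = -31.021 − -171.750 = 140.729°.
θ = atan2( sin Δλ · cos φ₂ , cos φ₁ · sin φ₂ − sin φ₁ · cos φ₂ · cos Δλ )
  = atan2(0.57133, 0.25096) = 66.286° → normalised to [0°, 360°): 66.286°.

66°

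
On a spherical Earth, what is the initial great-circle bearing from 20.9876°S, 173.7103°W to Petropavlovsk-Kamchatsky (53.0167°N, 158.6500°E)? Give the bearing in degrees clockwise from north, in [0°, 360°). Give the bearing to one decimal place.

343.4°

Δλ = 158.6500 − -173.7103 = 332.3603°; wrapped into (−180°, 180°]: -27.6397°.
θ = atan2( sin Δλ · cos φ₂ , cos φ₁ · sin φ₂ − sin φ₁ · cos φ₂ · cos Δλ )
  = atan2(-0.27908, 0.93669) = -16.591° → normalised to [0°, 360°): 343.409°.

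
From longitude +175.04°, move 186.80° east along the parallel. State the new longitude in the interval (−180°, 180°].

Start at +175.04°; shift +186.80° → +361.84°.
+361.84° lies outside (−180°, 180°]; subtract 360° → +1.84°.

+1.84°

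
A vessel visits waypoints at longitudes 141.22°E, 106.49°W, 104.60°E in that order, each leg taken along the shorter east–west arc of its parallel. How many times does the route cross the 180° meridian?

Leg 1: +141.22° → -106.49°, shortest Δλ = 112.29° (east) — crosses 180°.
Leg 2: -106.49° → +104.60°, shortest Δλ = -148.91° (west) — crosses 180°.
Total crossings: 2.

2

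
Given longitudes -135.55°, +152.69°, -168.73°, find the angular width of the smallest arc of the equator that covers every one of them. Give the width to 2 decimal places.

71.76°

Sort the longitudes: -168.73°, -135.55°, +152.69°.
Eastward gaps between consecutive values (wrapping around): 33.18°, 288.24°, 38.58°.
Largest gap = 288.24° ⇒ minimal covering band is its complement: 360° − 288.24° = 71.76°.
Band runs from +152.69° eastward to -135.55°, crossing the antimeridian.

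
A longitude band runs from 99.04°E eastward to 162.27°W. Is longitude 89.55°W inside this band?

No

Band width going east from +99.04° to -162.27°: ((-162.27 − 99.04) mod 360) = 98.69°.
Offset of -89.55° east of the west edge: ((-89.55 − 99.04) mod 360) = 171.41°.
171.41° > 98.69° ⇒ outside.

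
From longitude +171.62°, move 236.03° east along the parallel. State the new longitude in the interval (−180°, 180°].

Start at +171.62°; shift +236.03° → +407.65°.
+407.65° lies outside (−180°, 180°]; subtract 360° → +47.65°.

+47.65°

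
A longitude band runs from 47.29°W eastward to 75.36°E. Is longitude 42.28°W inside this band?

Band width going east from -47.29° to +75.36°: ((75.36 − -47.29) mod 360) = 122.65°.
Offset of -42.28° east of the west edge: ((-42.28 − -47.29) mod 360) = 5.01°.
5.01° ≤ 122.65° ⇒ inside.

Yes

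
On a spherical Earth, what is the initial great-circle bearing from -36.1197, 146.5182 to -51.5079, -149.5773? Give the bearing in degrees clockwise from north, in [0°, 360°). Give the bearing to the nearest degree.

Δλ = -149.5773 − 146.5182 = -296.0955°; wrapped into (−180°, 180°]: 63.9045°.
θ = atan2( sin Δλ · cos φ₂ , cos φ₁ · sin φ₂ − sin φ₁ · cos φ₂ · cos Δλ )
  = atan2(0.55896, -0.47087) = 130.111° → normalised to [0°, 360°): 130.111°.

130°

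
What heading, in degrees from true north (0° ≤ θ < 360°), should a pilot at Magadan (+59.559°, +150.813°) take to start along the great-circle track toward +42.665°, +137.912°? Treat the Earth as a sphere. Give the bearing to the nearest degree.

211°

Δλ = 137.912 − 150.813 = -12.901°.
θ = atan2( sin Δλ · cos φ₂ , cos φ₁ · sin φ₂ − sin φ₁ · cos φ₂ · cos Δλ )
  = atan2(-0.16417, -0.27460) = -149.126° → normalised to [0°, 360°): 210.874°.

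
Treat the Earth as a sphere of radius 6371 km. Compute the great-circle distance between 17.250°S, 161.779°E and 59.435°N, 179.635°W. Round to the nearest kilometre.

8692 km

Δλ = -179.635 − 161.779 = -341.414°; wrapped into (−180°, 180°]: 18.586°.
Δφ = 59.435 − -17.250 = 76.685°.
a = sin²(Δφ/2) + cos φ₁ · cos φ₂ · sin²(Δλ/2) = 0.397512.
c = 2·atan2(√a, √(1−a)) = 1.36436 rad → d = 6371·c ≈ 8692.32 km.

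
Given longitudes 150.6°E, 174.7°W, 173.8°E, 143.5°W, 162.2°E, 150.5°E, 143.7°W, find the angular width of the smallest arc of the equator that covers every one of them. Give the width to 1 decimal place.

Sort the longitudes: -174.7°, -143.7°, -143.5°, +150.5°, +150.6°, +162.2°, +173.8°.
Eastward gaps between consecutive values (wrapping around): 31.0°, 0.2°, 294.0°, 0.1°, 11.6°, 11.6°, 11.5°.
Largest gap = 294.0° ⇒ minimal covering band is its complement: 360° − 294.0° = 66.0°.
Band runs from +150.5° eastward to -143.5°, crossing the antimeridian.

66.0°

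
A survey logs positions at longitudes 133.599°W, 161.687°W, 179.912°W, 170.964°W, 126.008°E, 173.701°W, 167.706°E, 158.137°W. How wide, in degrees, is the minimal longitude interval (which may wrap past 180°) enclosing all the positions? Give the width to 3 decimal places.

Sort the longitudes: -179.912°, -173.701°, -170.964°, -161.687°, -158.137°, -133.599°, +126.008°, +167.706°.
Eastward gaps between consecutive values (wrapping around): 6.211°, 2.737°, 9.277°, 3.550°, 24.538°, 259.607°, 41.698°, 12.382°.
Largest gap = 259.607° ⇒ minimal covering band is its complement: 360° − 259.607° = 100.393°.
Band runs from +126.008° eastward to -133.599°, crossing the antimeridian.

100.393°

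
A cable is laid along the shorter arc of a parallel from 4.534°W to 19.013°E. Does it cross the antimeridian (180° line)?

No

Signed shortest Δλ = ((19.013 − -4.534 + 180) mod 360) − 180 = 23.547°.
Going east by 23.547° from -4.534° reaches +19.013° without touching 180°.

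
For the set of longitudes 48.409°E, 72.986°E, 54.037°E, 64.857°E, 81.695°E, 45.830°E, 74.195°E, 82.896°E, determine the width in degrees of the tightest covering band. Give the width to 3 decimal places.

37.066°

Sort the longitudes: +45.830°, +48.409°, +54.037°, +64.857°, +72.986°, +74.195°, +81.695°, +82.896°.
Eastward gaps between consecutive values (wrapping around): 2.579°, 5.628°, 10.820°, 8.129°, 1.209°, 7.500°, 1.201°, 322.934°.
Largest gap = 322.934° ⇒ minimal covering band is its complement: 360° − 322.934° = 37.066°.
Band runs from +45.830° eastward to +82.896°.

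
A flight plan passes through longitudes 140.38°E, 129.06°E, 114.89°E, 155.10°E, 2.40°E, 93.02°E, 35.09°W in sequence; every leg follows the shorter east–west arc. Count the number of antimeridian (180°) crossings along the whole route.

Leg 1: +140.38° → +129.06°, shortest Δλ = -11.32° (west) — does not cross 180°.
Leg 2: +129.06° → +114.89°, shortest Δλ = -14.17° (west) — does not cross 180°.
Leg 3: +114.89° → +155.10°, shortest Δλ = 40.21° (east) — does not cross 180°.
Leg 4: +155.10° → +2.40°, shortest Δλ = -152.7° (west) — does not cross 180°.
Leg 5: +2.40° → +93.02°, shortest Δλ = 90.62° (east) — does not cross 180°.
Leg 6: +93.02° → -35.09°, shortest Δλ = -128.11° (west) — does not cross 180°.
Total crossings: 0.

0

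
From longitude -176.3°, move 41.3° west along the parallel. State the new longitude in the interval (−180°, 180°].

+142.4°

Start at -176.3°; shift −41.3° → -217.6°.
-217.6° lies outside (−180°, 180°]; add 360° → +142.4°.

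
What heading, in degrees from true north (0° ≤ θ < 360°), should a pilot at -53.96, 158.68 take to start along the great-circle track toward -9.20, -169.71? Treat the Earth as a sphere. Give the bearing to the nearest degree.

41°

Δλ = -169.71 − 158.68 = -328.39°; wrapped into (−180°, 180°]: 31.61°.
θ = atan2( sin Δλ · cos φ₂ , cos φ₁ · sin φ₂ − sin φ₁ · cos φ₂ · cos Δλ )
  = atan2(0.51739, 0.58571) = 41.456° → normalised to [0°, 360°): 41.456°.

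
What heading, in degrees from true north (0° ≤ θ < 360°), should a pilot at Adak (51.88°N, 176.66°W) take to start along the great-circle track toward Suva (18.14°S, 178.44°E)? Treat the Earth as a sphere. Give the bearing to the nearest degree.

Δλ = 178.44 − -176.66 = 355.10°; wrapped into (−180°, 180°]: -4.90°.
θ = atan2( sin Δλ · cos φ₂ , cos φ₁ · sin φ₂ − sin φ₁ · cos φ₂ · cos Δλ )
  = atan2(-0.08117, -0.93708) = -175.049° → normalised to [0°, 360°): 184.951°.

185°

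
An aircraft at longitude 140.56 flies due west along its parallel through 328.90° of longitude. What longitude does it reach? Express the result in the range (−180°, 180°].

Start at +140.56°; shift −328.90° → -188.34°.
-188.34° lies outside (−180°, 180°]; add 360° → +171.66°.

+171.66°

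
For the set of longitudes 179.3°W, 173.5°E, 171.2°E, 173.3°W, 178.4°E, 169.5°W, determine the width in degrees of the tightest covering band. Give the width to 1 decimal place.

19.3°

Sort the longitudes: -179.3°, -173.3°, -169.5°, +171.2°, +173.5°, +178.4°.
Eastward gaps between consecutive values (wrapping around): 6.0°, 3.8°, 340.7°, 2.3°, 4.9°, 2.3°.
Largest gap = 340.7° ⇒ minimal covering band is its complement: 360° − 340.7° = 19.3°.
Band runs from +171.2° eastward to -169.5°, crossing the antimeridian.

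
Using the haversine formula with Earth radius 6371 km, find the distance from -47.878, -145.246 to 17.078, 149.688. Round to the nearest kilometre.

Δλ = 149.688 − -145.246 = 294.934°; wrapped into (−180°, 180°]: -65.066°.
Δφ = 17.078 − -47.878 = 64.956°.
a = sin²(Δφ/2) + cos φ₁ · cos φ₂ · sin²(Δλ/2) = 0.473768.
c = 2·atan2(√a, √(1−a)) = 1.51831 rad → d = 6371·c ≈ 9673.14 km.

9673 km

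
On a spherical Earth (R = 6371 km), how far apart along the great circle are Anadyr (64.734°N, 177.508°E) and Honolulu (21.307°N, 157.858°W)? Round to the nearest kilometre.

Δλ = -157.858 − 177.508 = -335.366°; wrapped into (−180°, 180°]: 24.634°.
Δφ = 21.307 − 64.734 = -43.427°.
a = sin²(Δφ/2) + cos φ₁ · cos φ₂ · sin²(Δλ/2) = 0.154970.
c = 2·atan2(√a, √(1−a)) = 0.80922 rad → d = 6371·c ≈ 5155.56 km.

5156 km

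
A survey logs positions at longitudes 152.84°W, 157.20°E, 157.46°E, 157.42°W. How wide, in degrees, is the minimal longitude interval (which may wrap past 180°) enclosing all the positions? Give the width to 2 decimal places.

Sort the longitudes: -157.42°, -152.84°, +157.20°, +157.46°.
Eastward gaps between consecutive values (wrapping around): 4.58°, 310.04°, 0.26°, 45.12°.
Largest gap = 310.04° ⇒ minimal covering band is its complement: 360° − 310.04° = 49.96°.
Band runs from +157.20° eastward to -152.84°, crossing the antimeridian.

49.96°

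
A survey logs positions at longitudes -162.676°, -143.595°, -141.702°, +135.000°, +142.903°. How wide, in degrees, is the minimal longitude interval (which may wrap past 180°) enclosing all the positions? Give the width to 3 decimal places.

Sort the longitudes: -162.676°, -143.595°, -141.702°, +135.000°, +142.903°.
Eastward gaps between consecutive values (wrapping around): 19.081°, 1.893°, 276.702°, 7.903°, 54.421°.
Largest gap = 276.702° ⇒ minimal covering band is its complement: 360° − 276.702° = 83.298°.
Band runs from +135.000° eastward to -141.702°, crossing the antimeridian.

83.298°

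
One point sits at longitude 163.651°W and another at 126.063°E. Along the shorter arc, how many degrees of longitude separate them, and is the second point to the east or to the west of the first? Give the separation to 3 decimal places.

Raw difference: 126.063 − -163.651 = 289.714°.
Normalise into (−180°, 180°]: 289.714° − 360° = -70.286°.
Negative ⇒ the second point lies to the west; separation 70.286°.

70.286° west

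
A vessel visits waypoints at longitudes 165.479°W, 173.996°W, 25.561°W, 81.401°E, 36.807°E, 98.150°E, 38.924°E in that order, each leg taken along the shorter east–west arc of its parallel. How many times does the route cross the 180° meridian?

0

Leg 1: -165.479° → -173.996°, shortest Δλ = -8.517° (west) — does not cross 180°.
Leg 2: -173.996° → -25.561°, shortest Δλ = 148.435° (east) — does not cross 180°.
Leg 3: -25.561° → +81.401°, shortest Δλ = 106.962° (east) — does not cross 180°.
Leg 4: +81.401° → +36.807°, shortest Δλ = -44.594° (west) — does not cross 180°.
Leg 5: +36.807° → +98.150°, shortest Δλ = 61.343° (east) — does not cross 180°.
Leg 6: +98.150° → +38.924°, shortest Δλ = -59.226° (west) — does not cross 180°.
Total crossings: 0.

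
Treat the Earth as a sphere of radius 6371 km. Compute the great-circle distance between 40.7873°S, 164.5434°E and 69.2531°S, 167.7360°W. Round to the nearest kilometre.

Δλ = -167.7360 − 164.5434 = -332.2794°; wrapped into (−180°, 180°]: 27.7206°.
Δφ = -69.2531 − -40.7873 = -28.4658°.
a = sin²(Δφ/2) + cos φ₁ · cos φ₂ · sin²(Δλ/2) = 0.075841.
c = 2·atan2(√a, √(1−a)) = 0.55800 rad → d = 6371·c ≈ 3554.99 km.

3555 km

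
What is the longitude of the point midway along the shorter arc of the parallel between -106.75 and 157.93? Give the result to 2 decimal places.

Signed shortest Δλ from -106.75° to +157.93° is -95.32°.
Midpoint longitude = -106.75° + (-95.32°)/2 = -106.75° − 47.66° = -154.41°.
(The naïve average (-106.75 + +157.93)/2 = 25.59° is on the wrong side of the globe.)

-154.41°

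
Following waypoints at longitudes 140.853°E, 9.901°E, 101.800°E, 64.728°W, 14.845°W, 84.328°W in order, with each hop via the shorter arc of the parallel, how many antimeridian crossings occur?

0

Leg 1: +140.853° → +9.901°, shortest Δλ = -130.952° (west) — does not cross 180°.
Leg 2: +9.901° → +101.800°, shortest Δλ = 91.899° (east) — does not cross 180°.
Leg 3: +101.800° → -64.728°, shortest Δλ = -166.528° (west) — does not cross 180°.
Leg 4: -64.728° → -14.845°, shortest Δλ = 49.883° (east) — does not cross 180°.
Leg 5: -14.845° → -84.328°, shortest Δλ = -69.483° (west) — does not cross 180°.
Total crossings: 0.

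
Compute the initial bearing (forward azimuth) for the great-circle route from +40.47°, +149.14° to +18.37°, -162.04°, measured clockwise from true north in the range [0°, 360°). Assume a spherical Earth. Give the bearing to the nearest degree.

103°

Δλ = -162.04 − 149.14 = -311.18°; wrapped into (−180°, 180°]: 48.82°.
θ = atan2( sin Δλ · cos φ₂ , cos φ₁ · sin φ₂ − sin φ₁ · cos φ₂ · cos Δλ )
  = atan2(0.71429, -0.16582) = 103.070° → normalised to [0°, 360°): 103.070°.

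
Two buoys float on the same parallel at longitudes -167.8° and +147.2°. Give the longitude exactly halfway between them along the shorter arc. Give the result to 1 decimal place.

Signed shortest Δλ from -167.8° to +147.2° is -45.0°.
Midpoint longitude = -167.8° + (-45.0°)/2 = -167.8° − 22.5° = -190.3°.
Normalise into (−180°, 180°]: +169.7°.
(The naïve average (-167.8 + +147.2)/2 = -10.3° is on the wrong side of the globe.)

+169.7°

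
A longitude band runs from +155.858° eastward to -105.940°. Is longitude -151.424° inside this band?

Yes

Band width going east from +155.858° to -105.940°: ((-105.940 − 155.858) mod 360) = 98.202°.
Offset of -151.424° east of the west edge: ((-151.424 − 155.858) mod 360) = 52.718°.
52.718° ≤ 98.202° ⇒ inside.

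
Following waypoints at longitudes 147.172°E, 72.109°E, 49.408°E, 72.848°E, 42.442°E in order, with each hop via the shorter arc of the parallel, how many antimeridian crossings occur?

0

Leg 1: +147.172° → +72.109°, shortest Δλ = -75.063° (west) — does not cross 180°.
Leg 2: +72.109° → +49.408°, shortest Δλ = -22.701° (west) — does not cross 180°.
Leg 3: +49.408° → +72.848°, shortest Δλ = 23.44° (east) — does not cross 180°.
Leg 4: +72.848° → +42.442°, shortest Δλ = -30.406° (west) — does not cross 180°.
Total crossings: 0.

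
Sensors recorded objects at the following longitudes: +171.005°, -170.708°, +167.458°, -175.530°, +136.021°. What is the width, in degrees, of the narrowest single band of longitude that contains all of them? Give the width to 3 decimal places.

53.271°

Sort the longitudes: -175.530°, -170.708°, +136.021°, +167.458°, +171.005°.
Eastward gaps between consecutive values (wrapping around): 4.822°, 306.729°, 31.437°, 3.547°, 13.465°.
Largest gap = 306.729° ⇒ minimal covering band is its complement: 360° − 306.729° = 53.271°.
Band runs from +136.021° eastward to -170.708°, crossing the antimeridian.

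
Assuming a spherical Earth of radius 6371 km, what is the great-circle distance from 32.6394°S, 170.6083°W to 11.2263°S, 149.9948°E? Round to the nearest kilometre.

Δλ = 149.9948 − -170.6083 = 320.6031°; wrapped into (−180°, 180°]: -39.3969°.
Δφ = -11.2263 − -32.6394 = 21.4131°.
a = sin²(Δφ/2) + cos φ₁ · cos φ₂ · sin²(Δλ/2) = 0.128357.
c = 2·atan2(√a, √(1−a)) = 0.73283 rad → d = 6371·c ≈ 4668.85 km.

4669 km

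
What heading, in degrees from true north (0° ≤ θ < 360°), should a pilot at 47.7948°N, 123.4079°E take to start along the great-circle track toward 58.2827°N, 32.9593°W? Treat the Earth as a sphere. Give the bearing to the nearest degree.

347°

Δλ = -32.9593 − 123.4079 = -156.3672°.
θ = atan2( sin Δλ · cos φ₂ , cos φ₁ · sin φ₂ − sin φ₁ · cos φ₂ · cos Δλ )
  = atan2(-0.21075, 0.92823) = -12.792° → normalised to [0°, 360°): 347.208°.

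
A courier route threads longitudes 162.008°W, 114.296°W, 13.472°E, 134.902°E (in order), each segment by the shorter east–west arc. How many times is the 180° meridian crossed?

0

Leg 1: -162.008° → -114.296°, shortest Δλ = 47.712° (east) — does not cross 180°.
Leg 2: -114.296° → +13.472°, shortest Δλ = 127.768° (east) — does not cross 180°.
Leg 3: +13.472° → +134.902°, shortest Δλ = 121.43° (east) — does not cross 180°.
Total crossings: 0.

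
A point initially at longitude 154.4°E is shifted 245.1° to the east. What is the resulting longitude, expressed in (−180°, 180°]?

Start at +154.4°; shift +245.1° → +399.5°.
+399.5° lies outside (−180°, 180°]; subtract 360° → +39.5°.

39.5°E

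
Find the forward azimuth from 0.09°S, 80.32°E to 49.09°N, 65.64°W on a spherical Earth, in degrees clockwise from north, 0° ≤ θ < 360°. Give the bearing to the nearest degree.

334°

Δλ = -65.64 − 80.32 = -145.96°.
θ = atan2( sin Δλ · cos φ₂ , cos φ₁ · sin φ₂ − sin φ₁ · cos φ₂ · cos Δλ )
  = atan2(-0.36658, 0.75489) = -25.902° → normalised to [0°, 360°): 334.098°.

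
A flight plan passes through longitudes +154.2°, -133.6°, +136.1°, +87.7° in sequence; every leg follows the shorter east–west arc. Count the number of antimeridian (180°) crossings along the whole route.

Leg 1: +154.2° → -133.6°, shortest Δλ = 72.2° (east) — crosses 180°.
Leg 2: -133.6° → +136.1°, shortest Δλ = -90.3° (west) — crosses 180°.
Leg 3: +136.1° → +87.7°, shortest Δλ = -48.4° (west) — does not cross 180°.
Total crossings: 2.

2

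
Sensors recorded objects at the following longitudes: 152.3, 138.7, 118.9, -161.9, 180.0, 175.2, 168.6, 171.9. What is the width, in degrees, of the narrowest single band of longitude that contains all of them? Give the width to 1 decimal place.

79.2°

Sort the longitudes: -161.9°, +118.9°, +138.7°, +152.3°, +168.6°, +171.9°, +175.2°, +180.0°.
Eastward gaps between consecutive values (wrapping around): 280.8°, 19.8°, 13.6°, 16.3°, 3.3°, 3.3°, 4.8°, 18.1°.
Largest gap = 280.8° ⇒ minimal covering band is its complement: 360° − 280.8° = 79.2°.
Band runs from +118.9° eastward to -161.9°, crossing the antimeridian.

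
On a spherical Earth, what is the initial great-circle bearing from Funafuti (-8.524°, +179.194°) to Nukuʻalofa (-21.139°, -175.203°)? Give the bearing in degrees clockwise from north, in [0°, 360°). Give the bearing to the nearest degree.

157°

Δλ = -175.203 − 179.194 = -354.397°; wrapped into (−180°, 180°]: 5.603°.
θ = atan2( sin Δλ · cos φ₂ , cos φ₁ · sin φ₂ − sin φ₁ · cos φ₂ · cos Δλ )
  = atan2(0.09106, -0.21906) = 157.427° → normalised to [0°, 360°): 157.427°.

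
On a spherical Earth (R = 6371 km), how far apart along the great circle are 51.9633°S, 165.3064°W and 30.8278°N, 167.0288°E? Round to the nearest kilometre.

9593 km

Δλ = 167.0288 − -165.3064 = 332.3352°; wrapped into (−180°, 180°]: -27.6648°.
Δφ = 30.8278 − -51.9633 = 82.7911°.
a = sin²(Δφ/2) + cos φ₁ · cos φ₂ · sin²(Δλ/2) = 0.467500.
c = 2·atan2(√a, √(1−a)) = 1.50575 rad → d = 6371·c ≈ 9593.14 km.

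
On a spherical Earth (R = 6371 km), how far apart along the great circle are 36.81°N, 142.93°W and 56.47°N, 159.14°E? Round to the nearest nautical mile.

Δλ = 159.14 − -142.93 = 302.07°; wrapped into (−180°, 180°]: -57.93°.
Δφ = 56.47 − 36.81 = 19.66°.
a = sin²(Δφ/2) + cos φ₁ · cos φ₂ · sin²(Δλ/2) = 0.132864.
c = 2·atan2(√a, √(1−a)) = 0.74620 rad → d = 6371·c ≈ 4754.05 km ≈ 2566.98 nmi.

2567 nmi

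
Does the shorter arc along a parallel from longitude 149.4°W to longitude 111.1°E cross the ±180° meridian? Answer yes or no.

Yes

Naïve |111.1 − -149.4| = 260.5° > 180°, so the shorter arc goes the other way round — across 180°.
Signed shortest Δλ = ((111.1 − -149.4 + 180) mod 360) − 180 = -99.5°.
Going west by 99.5° from -149.4° passes through 180° before reaching +111.1°.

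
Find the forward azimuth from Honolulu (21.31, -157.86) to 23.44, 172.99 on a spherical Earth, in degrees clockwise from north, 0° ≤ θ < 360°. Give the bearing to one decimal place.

Δλ = 172.99 − -157.86 = 330.85°; wrapped into (−180°, 180°]: -29.15°.
θ = atan2( sin Δλ · cos φ₂ , cos φ₁ · sin φ₂ − sin φ₁ · cos φ₂ · cos Δλ )
  = atan2(-0.44690, 0.07940) = -79.926° → normalised to [0°, 360°): 280.074°.

280.1°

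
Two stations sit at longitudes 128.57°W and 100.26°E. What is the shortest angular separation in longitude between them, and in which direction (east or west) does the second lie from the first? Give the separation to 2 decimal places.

Raw difference: 100.26 − -128.57 = 228.83°.
Normalise into (−180°, 180°]: 228.83° − 360° = -131.17°.
Negative ⇒ the second point lies to the west; separation 131.17°.

131.17° west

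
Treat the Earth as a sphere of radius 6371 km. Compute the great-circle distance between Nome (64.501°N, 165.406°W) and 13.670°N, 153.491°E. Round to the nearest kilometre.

6460 km

Δλ = 153.491 − -165.406 = 318.897°; wrapped into (−180°, 180°]: -41.103°.
Δφ = 13.670 − 64.501 = -50.831°.
a = sin²(Δφ/2) + cos φ₁ · cos φ₂ · sin²(Δλ/2) = 0.235745.
c = 2·atan2(√a, √(1−a)) = 1.01395 rad → d = 6371·c ≈ 6459.88 km.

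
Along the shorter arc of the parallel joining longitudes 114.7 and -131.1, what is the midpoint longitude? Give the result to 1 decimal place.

Signed shortest Δλ from +114.7° to -131.1° is +114.2°.
Midpoint longitude = +114.7° + (+114.2°)/2 = +114.7° + 57.1° = +171.8°.
(The naïve average (+114.7 + -131.1)/2 = -8.2° is on the wrong side of the globe.)

+171.8°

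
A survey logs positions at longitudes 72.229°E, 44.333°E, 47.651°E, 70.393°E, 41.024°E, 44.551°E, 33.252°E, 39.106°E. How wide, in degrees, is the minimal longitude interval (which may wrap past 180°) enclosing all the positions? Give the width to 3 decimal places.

38.977°

Sort the longitudes: +33.252°, +39.106°, +41.024°, +44.333°, +44.551°, +47.651°, +70.393°, +72.229°.
Eastward gaps between consecutive values (wrapping around): 5.854°, 1.918°, 3.309°, 0.218°, 3.100°, 22.742°, 1.836°, 321.023°.
Largest gap = 321.023° ⇒ minimal covering band is its complement: 360° − 321.023° = 38.977°.
Band runs from +33.252° eastward to +72.229°.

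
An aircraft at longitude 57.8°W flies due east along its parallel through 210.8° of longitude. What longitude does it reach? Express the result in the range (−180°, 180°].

153.0°E

Start at -57.8°; shift +210.8° → +153.0°.
+153.0° already lies in (−180°, 180°].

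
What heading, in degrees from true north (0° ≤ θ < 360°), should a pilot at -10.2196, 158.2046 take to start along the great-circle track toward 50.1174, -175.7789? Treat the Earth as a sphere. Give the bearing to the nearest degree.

18°

Δλ = -175.7789 − 158.2046 = -333.9835°; wrapped into (−180°, 180°]: 26.0165°.
θ = atan2( sin Δλ · cos φ₂ , cos φ₁ · sin φ₂ − sin φ₁ · cos φ₂ · cos Δλ )
  = atan2(0.28126, 0.85742) = 18.161° → normalised to [0°, 360°): 18.161°.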